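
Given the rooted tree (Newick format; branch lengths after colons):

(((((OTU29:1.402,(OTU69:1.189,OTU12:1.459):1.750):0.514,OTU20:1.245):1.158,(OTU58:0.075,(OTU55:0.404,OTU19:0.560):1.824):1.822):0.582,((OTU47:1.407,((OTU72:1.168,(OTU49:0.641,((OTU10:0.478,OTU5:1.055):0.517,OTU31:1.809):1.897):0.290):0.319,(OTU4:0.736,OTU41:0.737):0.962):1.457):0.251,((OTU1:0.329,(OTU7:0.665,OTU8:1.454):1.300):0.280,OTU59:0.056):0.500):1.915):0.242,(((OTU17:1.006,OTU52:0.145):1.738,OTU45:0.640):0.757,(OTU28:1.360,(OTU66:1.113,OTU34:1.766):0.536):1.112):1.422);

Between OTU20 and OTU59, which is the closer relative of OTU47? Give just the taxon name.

The MRCA of OTU47 and OTU59 subtends ((OTU47,((OTU72,(OTU49,((OTU10,OTU5),OTU31))),(OTU4,OTU41))),((OTU1,(OTU7,OTU8)),OTU59)) (12 taxa).
The MRCA of OTU47 and OTU20 subtends ((((OTU29,(OTU69,OTU12)),OTU20),(OTU58,(OTU55,OTU19))),((OTU47,((OTU72,(OTU49,((OTU10,OTU5),OTU31))),(OTU4,OTU41))),((OTU1,(OTU7,OTU8)),OTU59))) (19 taxa).
The first is nested inside the second, so OTU47 shares a more recent common ancestor with OTU59.

OTU59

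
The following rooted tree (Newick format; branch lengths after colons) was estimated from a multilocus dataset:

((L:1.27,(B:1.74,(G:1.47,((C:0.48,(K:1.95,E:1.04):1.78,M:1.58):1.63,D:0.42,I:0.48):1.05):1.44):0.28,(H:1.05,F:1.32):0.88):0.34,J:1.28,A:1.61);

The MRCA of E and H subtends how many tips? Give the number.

The MRCA of E and H is the node subtending (L,(B,(G,((C,(K,E),M),D,I))),(H,F)).
That clade contains 11 terminal taxa: B, C, D, E, F, G, H, I, K, L, M.

11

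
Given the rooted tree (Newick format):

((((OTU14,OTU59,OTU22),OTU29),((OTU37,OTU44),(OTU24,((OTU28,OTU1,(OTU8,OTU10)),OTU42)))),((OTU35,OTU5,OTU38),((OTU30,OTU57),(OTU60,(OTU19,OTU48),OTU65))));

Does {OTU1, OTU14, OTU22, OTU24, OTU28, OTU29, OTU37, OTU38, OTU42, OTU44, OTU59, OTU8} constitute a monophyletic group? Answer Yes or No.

No

The MRCA of the listed taxa is the root, so the smallest clade containing them is the whole tree.
That clade also contains OTU10, OTU19, OTU30, OTU35, OTU48, OTU5, OTU57, OTU60, OTU65, which are not in the proposed group, so the group is not monophyletic.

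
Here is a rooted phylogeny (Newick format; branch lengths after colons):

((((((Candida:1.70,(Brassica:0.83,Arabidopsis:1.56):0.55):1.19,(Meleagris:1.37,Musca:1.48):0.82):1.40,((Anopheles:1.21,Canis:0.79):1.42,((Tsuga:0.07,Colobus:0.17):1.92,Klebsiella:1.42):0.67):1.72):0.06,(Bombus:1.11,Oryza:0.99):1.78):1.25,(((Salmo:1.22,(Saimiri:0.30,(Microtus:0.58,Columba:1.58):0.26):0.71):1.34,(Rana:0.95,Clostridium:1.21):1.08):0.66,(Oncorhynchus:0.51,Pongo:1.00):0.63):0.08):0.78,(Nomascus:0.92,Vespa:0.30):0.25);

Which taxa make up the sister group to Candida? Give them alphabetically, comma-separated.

Arabidopsis, Brassica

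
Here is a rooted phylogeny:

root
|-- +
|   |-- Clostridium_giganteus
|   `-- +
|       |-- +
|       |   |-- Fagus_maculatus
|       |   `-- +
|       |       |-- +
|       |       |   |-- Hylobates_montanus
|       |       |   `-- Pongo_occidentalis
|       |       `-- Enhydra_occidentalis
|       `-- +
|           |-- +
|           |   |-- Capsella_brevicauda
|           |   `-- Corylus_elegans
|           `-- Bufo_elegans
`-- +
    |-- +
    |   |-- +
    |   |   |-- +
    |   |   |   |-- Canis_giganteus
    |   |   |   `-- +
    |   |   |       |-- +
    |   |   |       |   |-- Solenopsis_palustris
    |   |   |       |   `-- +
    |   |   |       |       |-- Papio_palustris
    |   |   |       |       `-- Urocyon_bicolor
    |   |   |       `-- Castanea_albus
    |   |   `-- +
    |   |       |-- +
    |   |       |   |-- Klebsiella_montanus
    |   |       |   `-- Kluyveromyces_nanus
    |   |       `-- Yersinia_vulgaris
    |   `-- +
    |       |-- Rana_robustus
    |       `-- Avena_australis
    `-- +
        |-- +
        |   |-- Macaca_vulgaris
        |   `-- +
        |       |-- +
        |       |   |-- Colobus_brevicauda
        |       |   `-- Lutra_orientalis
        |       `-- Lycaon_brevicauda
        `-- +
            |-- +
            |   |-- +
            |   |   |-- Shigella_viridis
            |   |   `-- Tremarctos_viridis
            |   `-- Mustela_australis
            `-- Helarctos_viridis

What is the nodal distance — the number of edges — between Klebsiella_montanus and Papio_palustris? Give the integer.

The MRCA of Klebsiella_montanus and Papio_palustris is the node subtending ((Canis_giganteus,((Solenopsis_palustris,(Papio_palustris,Urocyon_bicolor)),Castanea_albus)),((Klebsiella_montanus,Kluyveromyces_nanus),Yersinia_vulgaris)).
From Klebsiella_montanus up to that node: 3 branches. From Papio_palustris up to the same node: 5 branches. Total: 3 + 5 = 8.

8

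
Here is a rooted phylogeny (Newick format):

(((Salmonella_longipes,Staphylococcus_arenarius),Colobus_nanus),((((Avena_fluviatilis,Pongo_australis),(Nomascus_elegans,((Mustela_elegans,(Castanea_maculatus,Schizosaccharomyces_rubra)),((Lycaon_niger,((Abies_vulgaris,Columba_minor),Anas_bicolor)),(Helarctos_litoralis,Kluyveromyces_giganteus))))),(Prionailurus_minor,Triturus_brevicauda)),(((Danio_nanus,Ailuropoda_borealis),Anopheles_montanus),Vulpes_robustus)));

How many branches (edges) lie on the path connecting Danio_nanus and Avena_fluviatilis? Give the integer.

8

The MRCA of Danio_nanus and Avena_fluviatilis is the node subtending ((((Avena_fluviatilis,Pongo_australis),(Nomascus_elegans,((Mustela_elegans,(Castanea_maculatus,Schizosaccharomyces_rubra)),((Lycaon_niger,((Abies_vulgaris,Columba_minor),Anas_bicolor)),(Helarctos_litoralis,Kluyveromyces_giganteus))))),(Prionailurus_minor,Triturus_brevicauda)),(((Danio_nanus,Ailuropoda_borealis),Anopheles_montanus),Vulpes_robustus)).
From Danio_nanus up to that node: 4 branches. From Avena_fluviatilis up to the same node: 4 branches. Total: 4 + 4 = 8.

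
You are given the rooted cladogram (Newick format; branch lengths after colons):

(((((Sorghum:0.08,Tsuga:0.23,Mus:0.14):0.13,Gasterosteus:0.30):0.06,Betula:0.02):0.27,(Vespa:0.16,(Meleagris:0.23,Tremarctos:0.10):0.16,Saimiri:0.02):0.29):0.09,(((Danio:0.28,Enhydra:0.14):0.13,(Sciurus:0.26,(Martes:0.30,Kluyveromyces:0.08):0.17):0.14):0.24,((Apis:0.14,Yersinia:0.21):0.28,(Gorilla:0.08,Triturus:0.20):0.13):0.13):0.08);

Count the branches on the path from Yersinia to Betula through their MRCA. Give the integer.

7

The MRCA of Yersinia and Betula is the root of the tree.
From Yersinia up to that node: 4 branches. From Betula up to the same node: 3 branches. Total: 4 + 3 = 7.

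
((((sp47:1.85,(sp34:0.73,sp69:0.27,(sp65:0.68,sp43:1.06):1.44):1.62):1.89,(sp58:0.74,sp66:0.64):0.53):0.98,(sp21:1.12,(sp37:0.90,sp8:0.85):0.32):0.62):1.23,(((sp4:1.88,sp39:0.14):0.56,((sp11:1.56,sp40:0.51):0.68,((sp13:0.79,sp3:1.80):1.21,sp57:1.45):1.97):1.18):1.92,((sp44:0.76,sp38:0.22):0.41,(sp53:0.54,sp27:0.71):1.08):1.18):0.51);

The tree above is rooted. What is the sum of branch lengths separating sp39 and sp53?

The path runs sp39 → … → MRCA → … → sp53; the MRCA is the node subtending (((sp4,sp39),((sp11,sp40),((sp13,sp3),sp57))),((sp44,sp38),(sp53,sp27))).
Branch lengths along that path: 0.14 + 0.56 + 1.92 + 1.18 + 1.08 + 0.54 = 5.42.

5.42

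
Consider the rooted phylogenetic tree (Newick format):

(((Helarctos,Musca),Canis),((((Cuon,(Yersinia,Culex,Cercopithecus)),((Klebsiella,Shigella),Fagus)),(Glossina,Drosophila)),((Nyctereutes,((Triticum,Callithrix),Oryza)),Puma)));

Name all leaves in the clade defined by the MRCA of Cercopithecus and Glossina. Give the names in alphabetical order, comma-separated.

Cercopithecus, Culex, Cuon, Drosophila, Fagus, Glossina, Klebsiella, Shigella, Yersinia

Tracing Cercopithecus: it sits inside (Yersinia,Culex,Cercopithecus).
Tracing Glossina: it sits inside (Glossina,Drosophila).
The smallest clade enclosing both is (((Cuon,(Yersinia,Culex,Cercopithecus)),((Klebsiella,Shigella),Fagus)),(Glossina,Drosophila)); the answer is its 9 terminal taxa in alphabetical order.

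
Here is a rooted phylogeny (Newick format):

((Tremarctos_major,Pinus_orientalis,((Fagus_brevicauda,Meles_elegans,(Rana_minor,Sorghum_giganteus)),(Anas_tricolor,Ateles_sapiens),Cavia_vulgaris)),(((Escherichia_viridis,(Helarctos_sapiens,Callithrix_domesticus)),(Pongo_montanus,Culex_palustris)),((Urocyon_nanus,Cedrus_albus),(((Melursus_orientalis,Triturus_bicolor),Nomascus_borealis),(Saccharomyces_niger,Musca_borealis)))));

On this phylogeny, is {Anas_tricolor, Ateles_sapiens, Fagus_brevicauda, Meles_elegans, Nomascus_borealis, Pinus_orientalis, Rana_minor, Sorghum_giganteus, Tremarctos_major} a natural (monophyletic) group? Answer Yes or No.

No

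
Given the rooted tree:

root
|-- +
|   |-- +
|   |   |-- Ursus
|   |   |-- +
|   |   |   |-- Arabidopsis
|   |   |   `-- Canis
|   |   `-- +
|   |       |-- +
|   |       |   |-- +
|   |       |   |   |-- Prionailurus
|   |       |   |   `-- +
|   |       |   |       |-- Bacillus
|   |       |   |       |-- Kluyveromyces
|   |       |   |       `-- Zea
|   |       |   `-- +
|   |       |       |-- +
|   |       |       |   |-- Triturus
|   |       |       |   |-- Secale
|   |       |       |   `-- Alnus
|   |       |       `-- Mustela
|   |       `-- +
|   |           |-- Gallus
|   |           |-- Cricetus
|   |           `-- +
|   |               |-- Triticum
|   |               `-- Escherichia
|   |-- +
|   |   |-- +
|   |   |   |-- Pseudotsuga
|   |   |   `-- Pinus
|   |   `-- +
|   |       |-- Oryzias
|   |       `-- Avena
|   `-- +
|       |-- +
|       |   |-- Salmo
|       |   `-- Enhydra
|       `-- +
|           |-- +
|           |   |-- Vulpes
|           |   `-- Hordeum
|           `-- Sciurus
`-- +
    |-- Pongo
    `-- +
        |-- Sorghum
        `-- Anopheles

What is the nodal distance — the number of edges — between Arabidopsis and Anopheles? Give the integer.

7

The MRCA of Arabidopsis and Anopheles is the root of the tree.
From Arabidopsis up to that node: 4 branches. From Anopheles up to the same node: 3 branches. Total: 4 + 3 = 7.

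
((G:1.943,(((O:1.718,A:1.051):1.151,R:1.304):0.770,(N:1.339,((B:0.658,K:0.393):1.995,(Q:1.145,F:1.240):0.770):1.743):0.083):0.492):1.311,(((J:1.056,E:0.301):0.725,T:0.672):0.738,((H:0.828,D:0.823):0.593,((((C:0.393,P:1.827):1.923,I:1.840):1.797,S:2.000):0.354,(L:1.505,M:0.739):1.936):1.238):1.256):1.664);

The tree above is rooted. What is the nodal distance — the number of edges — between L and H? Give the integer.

5

The MRCA of L and H is the node subtending ((H,D),((((C,P),I),S),(L,M))).
From L up to that node: 3 branches. From H up to the same node: 2 branches. Total: 3 + 2 = 5.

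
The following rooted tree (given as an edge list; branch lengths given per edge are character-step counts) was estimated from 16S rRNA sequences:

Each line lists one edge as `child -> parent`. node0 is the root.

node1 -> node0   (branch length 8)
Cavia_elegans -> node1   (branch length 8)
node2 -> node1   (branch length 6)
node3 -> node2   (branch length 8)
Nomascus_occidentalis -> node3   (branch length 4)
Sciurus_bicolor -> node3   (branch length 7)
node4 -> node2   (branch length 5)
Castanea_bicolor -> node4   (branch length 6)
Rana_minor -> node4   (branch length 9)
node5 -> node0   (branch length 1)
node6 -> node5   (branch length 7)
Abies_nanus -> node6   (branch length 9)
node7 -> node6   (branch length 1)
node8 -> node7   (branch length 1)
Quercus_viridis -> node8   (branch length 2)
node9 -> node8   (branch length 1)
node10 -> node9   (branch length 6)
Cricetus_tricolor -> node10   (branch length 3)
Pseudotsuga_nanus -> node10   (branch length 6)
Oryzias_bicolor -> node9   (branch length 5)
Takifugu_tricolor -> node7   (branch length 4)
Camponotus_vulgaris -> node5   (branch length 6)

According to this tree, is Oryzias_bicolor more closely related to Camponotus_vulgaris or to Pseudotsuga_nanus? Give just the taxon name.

Pseudotsuga_nanus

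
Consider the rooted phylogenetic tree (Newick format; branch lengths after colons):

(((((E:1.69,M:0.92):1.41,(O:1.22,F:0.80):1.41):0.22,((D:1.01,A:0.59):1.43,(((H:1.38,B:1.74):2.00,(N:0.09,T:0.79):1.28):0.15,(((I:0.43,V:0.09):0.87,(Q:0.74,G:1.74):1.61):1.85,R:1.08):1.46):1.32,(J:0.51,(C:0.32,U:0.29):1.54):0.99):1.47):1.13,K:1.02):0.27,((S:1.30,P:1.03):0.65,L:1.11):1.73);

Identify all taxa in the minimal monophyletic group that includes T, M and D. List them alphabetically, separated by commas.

Tracing T: it sits inside (N,T).
Tracing M: it sits inside (E,M).
Tracing D: it sits inside (D,A).
The smallest clade enclosing all 3 is (((E,M),(O,F)),((D,A),(((H,B),(N,T)),(((I,V),(Q,G)),R)),(J,(C,U)))); the answer is its 18 terminal taxa in alphabetical order.

A, B, C, D, E, F, G, H, I, J, M, N, O, Q, R, T, U, V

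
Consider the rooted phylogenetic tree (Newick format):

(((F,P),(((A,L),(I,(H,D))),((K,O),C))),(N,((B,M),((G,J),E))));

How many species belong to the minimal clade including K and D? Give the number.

The MRCA of K and D is the node subtending (((A,L),(I,(H,D))),((K,O),C)).
That clade contains 8 terminal taxa: A, C, D, H, I, K, L, O.

8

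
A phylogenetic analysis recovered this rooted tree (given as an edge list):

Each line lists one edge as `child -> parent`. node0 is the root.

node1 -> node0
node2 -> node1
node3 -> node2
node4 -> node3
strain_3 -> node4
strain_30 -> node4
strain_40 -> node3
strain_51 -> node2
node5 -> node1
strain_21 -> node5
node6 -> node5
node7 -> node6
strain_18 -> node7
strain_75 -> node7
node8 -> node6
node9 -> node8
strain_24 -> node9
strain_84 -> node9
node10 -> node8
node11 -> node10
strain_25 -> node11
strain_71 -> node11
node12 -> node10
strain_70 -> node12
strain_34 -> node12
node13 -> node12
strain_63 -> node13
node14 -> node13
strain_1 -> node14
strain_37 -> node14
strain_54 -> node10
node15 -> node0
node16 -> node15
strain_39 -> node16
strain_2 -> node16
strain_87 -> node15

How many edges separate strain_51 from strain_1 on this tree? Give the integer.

10

The MRCA of strain_51 and strain_1 is the node subtending ((((strain_3,strain_30),strain_40),strain_51),(strain_21,((strain_18,strain_75),((strain_24,strain_84),((strain_25,strain_71),(strain_70,strain_34,(strain_63,(strain_1,strain_37))),strain_54))))).
From strain_51 up to that node: 2 branches. From strain_1 up to the same node: 8 branches. Total: 2 + 8 = 10.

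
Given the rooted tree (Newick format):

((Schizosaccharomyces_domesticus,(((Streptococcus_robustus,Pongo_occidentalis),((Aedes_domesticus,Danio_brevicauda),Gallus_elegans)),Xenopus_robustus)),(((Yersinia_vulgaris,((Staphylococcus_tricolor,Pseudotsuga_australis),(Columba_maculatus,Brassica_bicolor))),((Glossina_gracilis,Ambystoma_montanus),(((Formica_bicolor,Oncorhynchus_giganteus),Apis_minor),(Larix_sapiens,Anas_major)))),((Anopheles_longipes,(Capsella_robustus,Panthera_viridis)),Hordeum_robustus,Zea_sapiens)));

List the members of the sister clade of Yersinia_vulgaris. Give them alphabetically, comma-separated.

Brassica_bicolor, Columba_maculatus, Pseudotsuga_australis, Staphylococcus_tricolor

Yersinia_vulgaris attaches to the tree at the node subtending (Yersinia_vulgaris,((Staphylococcus_tricolor,Pseudotsuga_australis),(Columba_maculatus,Brassica_bicolor))).
The other lineage descending from that same node — the sister group — is ((Staphylococcus_tricolor,Pseudotsuga_australis),(Columba_maculatus,Brassica_bicolor)); its 4 tips in alphabetical order are the answer.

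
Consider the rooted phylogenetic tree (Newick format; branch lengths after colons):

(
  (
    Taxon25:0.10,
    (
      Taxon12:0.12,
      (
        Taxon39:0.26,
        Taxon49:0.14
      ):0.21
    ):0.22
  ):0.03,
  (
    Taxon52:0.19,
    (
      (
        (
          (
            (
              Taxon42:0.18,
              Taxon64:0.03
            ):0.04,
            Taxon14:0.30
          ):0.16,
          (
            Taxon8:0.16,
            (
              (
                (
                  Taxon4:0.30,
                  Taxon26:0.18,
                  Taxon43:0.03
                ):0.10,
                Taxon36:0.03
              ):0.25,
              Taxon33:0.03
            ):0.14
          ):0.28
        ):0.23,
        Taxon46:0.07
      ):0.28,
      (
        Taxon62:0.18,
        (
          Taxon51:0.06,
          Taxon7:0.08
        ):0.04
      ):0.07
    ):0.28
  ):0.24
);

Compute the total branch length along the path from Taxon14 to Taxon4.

1.53

The path runs Taxon14 → … → MRCA → … → Taxon4; the MRCA is the node subtending (((Taxon42,Taxon64),Taxon14),(Taxon8,(((Taxon4,Taxon26,Taxon43),Taxon36),Taxon33))).
Branch lengths along that path: 0.30 + 0.16 + 0.28 + 0.14 + 0.25 + 0.10 + 0.30 = 1.53.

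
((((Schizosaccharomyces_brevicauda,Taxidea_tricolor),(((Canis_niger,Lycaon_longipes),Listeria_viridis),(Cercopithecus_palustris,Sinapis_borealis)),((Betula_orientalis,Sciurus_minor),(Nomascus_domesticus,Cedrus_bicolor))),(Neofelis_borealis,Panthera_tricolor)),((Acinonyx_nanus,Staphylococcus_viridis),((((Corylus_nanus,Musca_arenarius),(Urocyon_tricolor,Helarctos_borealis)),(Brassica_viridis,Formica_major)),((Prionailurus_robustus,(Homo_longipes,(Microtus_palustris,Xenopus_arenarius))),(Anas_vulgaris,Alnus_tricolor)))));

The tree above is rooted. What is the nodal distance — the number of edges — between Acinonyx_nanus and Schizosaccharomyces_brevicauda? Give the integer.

The MRCA of Acinonyx_nanus and Schizosaccharomyces_brevicauda is the root of the tree.
From Acinonyx_nanus up to that node: 3 branches. From Schizosaccharomyces_brevicauda up to the same node: 4 branches. Total: 3 + 4 = 7.

7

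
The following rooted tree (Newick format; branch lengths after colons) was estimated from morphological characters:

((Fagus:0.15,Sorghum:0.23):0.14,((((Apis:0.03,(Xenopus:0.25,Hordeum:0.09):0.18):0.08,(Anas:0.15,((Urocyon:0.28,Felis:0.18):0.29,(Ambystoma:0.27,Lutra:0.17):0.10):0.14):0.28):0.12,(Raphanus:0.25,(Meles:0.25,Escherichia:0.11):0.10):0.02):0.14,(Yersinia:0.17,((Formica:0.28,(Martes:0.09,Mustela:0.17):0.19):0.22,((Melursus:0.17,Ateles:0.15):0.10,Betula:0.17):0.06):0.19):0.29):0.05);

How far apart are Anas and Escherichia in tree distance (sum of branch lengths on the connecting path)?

0.78

The path runs Anas → … → MRCA → … → Escherichia; the MRCA is the node subtending (((Apis,(Xenopus,Hordeum)),(Anas,((Urocyon,Felis),(Ambystoma,Lutra)))),(Raphanus,(Meles,Escherichia))).
Branch lengths along that path: 0.15 + 0.28 + 0.12 + 0.02 + 0.10 + 0.11 = 0.78.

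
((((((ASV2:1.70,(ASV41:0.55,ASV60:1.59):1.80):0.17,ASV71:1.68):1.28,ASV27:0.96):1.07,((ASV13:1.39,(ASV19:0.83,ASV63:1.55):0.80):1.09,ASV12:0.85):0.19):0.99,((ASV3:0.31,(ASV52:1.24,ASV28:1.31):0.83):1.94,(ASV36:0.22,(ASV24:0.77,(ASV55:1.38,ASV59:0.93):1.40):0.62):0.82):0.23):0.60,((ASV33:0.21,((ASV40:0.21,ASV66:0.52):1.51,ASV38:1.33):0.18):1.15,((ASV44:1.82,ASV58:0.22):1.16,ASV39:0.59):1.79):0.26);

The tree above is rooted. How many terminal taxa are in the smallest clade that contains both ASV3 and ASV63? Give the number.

16

The MRCA of ASV3 and ASV63 is the node subtending (((((ASV2,(ASV41,ASV60)),ASV71),ASV27),((ASV13,(ASV19,ASV63)),ASV12)),((ASV3,(ASV52,ASV28)),(ASV36,(ASV24,(ASV55,ASV59))))).
That clade contains 16 terminal taxa: ASV12, ASV13, ASV19, ASV2, ASV24, ASV27, ASV28, ASV3, ASV36, ASV41, ASV52, ASV55, ASV59, ASV60, ASV63, ASV71.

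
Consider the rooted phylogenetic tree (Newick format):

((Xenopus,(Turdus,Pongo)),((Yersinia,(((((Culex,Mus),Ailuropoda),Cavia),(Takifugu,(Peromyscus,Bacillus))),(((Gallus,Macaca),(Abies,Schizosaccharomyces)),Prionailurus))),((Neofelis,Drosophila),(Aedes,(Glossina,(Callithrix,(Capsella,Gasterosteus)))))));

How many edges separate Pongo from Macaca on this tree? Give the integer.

The MRCA of Pongo and Macaca is the root of the tree.
From Pongo up to that node: 3 branches. From Macaca up to the same node: 7 branches. Total: 3 + 7 = 10.

10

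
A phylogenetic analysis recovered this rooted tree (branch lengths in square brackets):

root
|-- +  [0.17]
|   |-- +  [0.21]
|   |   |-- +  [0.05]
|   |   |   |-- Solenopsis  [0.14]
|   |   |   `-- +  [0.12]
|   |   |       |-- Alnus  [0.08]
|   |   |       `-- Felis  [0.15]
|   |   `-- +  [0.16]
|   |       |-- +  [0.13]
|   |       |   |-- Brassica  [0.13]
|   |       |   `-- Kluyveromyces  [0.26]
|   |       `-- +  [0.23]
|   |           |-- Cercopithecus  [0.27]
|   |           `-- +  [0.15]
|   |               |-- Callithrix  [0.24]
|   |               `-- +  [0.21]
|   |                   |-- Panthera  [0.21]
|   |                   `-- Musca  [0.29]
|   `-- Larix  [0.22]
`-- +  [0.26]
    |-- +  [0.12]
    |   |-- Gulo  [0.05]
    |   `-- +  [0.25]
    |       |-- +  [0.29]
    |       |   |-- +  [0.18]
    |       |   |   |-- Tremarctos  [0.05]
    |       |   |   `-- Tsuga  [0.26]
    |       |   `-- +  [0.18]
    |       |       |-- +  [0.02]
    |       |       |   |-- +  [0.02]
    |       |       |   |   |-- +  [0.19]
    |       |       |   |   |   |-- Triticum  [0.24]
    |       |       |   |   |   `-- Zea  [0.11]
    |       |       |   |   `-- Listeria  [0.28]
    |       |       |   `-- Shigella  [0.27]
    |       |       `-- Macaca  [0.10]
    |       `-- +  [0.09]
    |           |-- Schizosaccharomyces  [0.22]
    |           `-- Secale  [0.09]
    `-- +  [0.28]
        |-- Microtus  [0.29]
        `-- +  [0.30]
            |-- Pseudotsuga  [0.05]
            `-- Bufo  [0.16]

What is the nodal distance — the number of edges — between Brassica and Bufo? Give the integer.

9

The MRCA of Brassica and Bufo is the root of the tree.
From Brassica up to that node: 5 branches. From Bufo up to the same node: 4 branches. Total: 5 + 4 = 9.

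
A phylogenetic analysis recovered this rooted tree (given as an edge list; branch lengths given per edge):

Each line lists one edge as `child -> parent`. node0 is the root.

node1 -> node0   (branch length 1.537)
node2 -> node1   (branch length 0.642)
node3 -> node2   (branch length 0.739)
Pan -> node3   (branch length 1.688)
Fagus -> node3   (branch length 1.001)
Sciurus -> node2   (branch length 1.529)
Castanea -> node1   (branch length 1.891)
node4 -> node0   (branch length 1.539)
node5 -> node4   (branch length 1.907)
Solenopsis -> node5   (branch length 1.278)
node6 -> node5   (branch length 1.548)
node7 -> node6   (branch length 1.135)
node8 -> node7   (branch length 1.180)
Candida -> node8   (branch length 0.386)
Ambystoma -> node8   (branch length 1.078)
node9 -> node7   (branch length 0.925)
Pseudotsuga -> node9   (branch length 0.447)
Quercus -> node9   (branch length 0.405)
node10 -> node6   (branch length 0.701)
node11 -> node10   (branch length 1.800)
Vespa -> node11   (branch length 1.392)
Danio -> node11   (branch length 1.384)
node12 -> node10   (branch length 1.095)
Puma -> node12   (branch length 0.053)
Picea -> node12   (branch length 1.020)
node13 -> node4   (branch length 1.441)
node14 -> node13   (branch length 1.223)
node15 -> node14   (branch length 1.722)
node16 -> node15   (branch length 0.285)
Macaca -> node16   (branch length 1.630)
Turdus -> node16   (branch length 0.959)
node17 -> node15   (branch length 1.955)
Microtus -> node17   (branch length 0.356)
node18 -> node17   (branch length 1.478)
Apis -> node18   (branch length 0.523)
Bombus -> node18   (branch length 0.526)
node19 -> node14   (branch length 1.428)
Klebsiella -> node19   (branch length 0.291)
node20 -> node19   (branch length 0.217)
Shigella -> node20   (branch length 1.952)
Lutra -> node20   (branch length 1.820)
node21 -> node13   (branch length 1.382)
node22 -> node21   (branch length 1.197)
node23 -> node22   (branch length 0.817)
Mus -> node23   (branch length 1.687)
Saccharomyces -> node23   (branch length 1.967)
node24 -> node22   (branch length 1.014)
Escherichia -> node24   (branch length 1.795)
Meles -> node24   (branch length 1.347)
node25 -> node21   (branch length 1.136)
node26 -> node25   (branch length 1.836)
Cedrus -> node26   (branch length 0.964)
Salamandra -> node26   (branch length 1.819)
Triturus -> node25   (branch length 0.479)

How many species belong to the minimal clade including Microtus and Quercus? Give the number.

The MRCA of Microtus and Quercus is the node subtending ((Solenopsis,(((Candida,Ambystoma),(Pseudotsuga,Quercus)),((Vespa,Danio),(Puma,Picea)))),((((Macaca,Turdus),(Microtus,(Apis,Bombus))),(Klebsiella,(Shigella,Lutra))),(((Mus,Saccharomyces),(Escherichia,Meles)),((Cedrus,Salamandra),Triturus)))).
That clade contains 24 terminal taxa: Ambystoma, Apis, Bombus, Candida, Cedrus, Danio, Escherichia, Klebsiella, Lutra, Macaca, Meles, Microtus, Mus, Picea, Pseudotsuga, Puma, Quercus, Saccharomyces, Salamandra, Shigella, Solenopsis, Triturus, Turdus, Vespa.

24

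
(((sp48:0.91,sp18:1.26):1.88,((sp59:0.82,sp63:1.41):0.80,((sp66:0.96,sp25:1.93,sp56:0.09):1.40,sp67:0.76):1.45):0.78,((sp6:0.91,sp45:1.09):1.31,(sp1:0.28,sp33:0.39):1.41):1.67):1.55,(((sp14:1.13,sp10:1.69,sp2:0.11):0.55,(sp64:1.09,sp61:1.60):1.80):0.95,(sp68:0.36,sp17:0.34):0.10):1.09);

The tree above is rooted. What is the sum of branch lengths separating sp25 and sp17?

The path runs sp25 → … → MRCA → … → sp17; the MRCA is the root of the tree.
Branch lengths along that path: 1.93 + 1.40 + 1.45 + 0.78 + 1.55 + 1.09 + 0.10 + 0.34 = 8.64.

8.64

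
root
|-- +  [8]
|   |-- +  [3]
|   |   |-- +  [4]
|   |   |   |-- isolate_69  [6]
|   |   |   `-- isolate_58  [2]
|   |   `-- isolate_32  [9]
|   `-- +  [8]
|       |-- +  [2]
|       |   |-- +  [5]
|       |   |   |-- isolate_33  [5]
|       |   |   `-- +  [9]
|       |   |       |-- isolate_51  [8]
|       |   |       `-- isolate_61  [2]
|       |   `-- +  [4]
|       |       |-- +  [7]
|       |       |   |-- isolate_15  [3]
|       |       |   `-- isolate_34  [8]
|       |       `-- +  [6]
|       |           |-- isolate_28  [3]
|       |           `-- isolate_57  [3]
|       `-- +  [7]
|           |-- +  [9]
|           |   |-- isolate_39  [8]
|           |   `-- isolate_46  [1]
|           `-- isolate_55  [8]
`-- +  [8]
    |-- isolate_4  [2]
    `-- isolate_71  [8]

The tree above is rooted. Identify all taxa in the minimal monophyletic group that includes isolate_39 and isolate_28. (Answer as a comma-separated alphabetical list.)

isolate_15, isolate_28, isolate_33, isolate_34, isolate_39, isolate_46, isolate_51, isolate_55, isolate_57, isolate_61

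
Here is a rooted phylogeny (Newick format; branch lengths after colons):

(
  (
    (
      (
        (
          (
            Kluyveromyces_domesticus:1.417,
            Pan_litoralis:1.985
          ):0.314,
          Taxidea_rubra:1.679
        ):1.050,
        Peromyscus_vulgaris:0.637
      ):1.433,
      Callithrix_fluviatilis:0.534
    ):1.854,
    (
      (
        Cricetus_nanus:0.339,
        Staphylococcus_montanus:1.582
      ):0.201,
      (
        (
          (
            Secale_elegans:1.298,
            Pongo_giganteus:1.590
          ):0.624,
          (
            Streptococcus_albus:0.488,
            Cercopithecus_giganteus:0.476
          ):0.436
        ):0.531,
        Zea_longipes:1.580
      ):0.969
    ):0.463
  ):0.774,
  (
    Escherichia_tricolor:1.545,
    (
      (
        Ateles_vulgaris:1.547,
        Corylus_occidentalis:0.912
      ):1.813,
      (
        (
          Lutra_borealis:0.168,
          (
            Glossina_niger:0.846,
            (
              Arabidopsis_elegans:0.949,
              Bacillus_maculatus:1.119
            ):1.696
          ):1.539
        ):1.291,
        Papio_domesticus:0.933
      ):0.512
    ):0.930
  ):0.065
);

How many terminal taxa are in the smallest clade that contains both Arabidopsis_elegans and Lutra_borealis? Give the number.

The MRCA of Arabidopsis_elegans and Lutra_borealis is the node subtending (Lutra_borealis,(Glossina_niger,(Arabidopsis_elegans,Bacillus_maculatus))).
That clade contains 4 terminal taxa: Arabidopsis_elegans, Bacillus_maculatus, Glossina_niger, Lutra_borealis.

4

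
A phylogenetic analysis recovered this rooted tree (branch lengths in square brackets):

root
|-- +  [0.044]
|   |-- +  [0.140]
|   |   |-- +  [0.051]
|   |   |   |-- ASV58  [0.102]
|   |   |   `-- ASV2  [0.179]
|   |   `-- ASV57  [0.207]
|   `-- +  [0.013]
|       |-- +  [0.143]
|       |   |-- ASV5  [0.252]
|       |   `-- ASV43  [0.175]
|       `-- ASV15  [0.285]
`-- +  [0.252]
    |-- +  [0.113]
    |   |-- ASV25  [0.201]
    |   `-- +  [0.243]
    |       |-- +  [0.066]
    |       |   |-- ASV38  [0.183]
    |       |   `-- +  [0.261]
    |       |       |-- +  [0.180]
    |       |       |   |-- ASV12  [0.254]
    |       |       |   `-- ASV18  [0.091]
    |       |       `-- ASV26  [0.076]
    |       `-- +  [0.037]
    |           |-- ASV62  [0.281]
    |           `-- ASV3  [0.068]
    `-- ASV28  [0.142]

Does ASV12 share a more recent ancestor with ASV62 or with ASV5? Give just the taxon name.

The MRCA of ASV12 and ASV62 subtends ((ASV38,((ASV12,ASV18),ASV26)),(ASV62,ASV3)) (6 taxa).
The MRCA of ASV12 and ASV5 is the root, subtending the entire tree (14 taxa).
The first is nested inside the second, so ASV12 shares a more recent common ancestor with ASV62.

ASV62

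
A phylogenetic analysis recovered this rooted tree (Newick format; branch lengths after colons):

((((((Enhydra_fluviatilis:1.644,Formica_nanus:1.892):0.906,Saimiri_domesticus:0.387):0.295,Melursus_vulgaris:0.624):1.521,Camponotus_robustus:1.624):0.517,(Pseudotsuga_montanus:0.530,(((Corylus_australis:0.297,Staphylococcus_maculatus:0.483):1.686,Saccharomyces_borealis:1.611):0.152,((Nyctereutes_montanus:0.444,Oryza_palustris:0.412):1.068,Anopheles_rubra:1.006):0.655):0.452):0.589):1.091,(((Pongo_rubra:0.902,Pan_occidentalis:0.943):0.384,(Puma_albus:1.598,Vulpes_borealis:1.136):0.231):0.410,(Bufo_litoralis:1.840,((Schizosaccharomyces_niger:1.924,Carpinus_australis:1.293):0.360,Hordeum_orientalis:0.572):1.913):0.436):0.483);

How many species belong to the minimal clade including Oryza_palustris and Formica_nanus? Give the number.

12

The MRCA of Oryza_palustris and Formica_nanus is the node subtending (((((Enhydra_fluviatilis,Formica_nanus),Saimiri_domesticus),Melursus_vulgaris),Camponotus_robustus),(Pseudotsuga_montanus,(((Corylus_australis,Staphylococcus_maculatus),Saccharomyces_borealis),((Nyctereutes_montanus,Oryza_palustris),Anopheles_rubra)))).
That clade contains 12 terminal taxa: Anopheles_rubra, Camponotus_robustus, Corylus_australis, Enhydra_fluviatilis, Formica_nanus, Melursus_vulgaris, Nyctereutes_montanus, Oryza_palustris, Pseudotsuga_montanus, Saccharomyces_borealis, Saimiri_domesticus, Staphylococcus_maculatus.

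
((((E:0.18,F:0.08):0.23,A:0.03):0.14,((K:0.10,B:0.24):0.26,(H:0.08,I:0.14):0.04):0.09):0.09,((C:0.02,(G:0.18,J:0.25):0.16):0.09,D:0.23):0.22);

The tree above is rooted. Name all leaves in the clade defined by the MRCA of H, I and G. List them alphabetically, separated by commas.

A, B, C, D, E, F, G, H, I, J, K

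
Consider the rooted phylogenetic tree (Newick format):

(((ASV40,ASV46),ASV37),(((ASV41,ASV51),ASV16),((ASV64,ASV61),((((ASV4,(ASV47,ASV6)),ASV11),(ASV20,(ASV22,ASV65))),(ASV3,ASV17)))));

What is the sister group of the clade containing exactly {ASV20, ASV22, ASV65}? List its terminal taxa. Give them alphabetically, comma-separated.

The clade containing exactly {ASV20, ASV22, ASV65} attaches to the tree at the node subtending (((ASV4,(ASV47,ASV6)),ASV11),(ASV20,(ASV22,ASV65))).
The other lineage descending from that same node — the sister group — is ((ASV4,(ASV47,ASV6)),ASV11); its 4 tips in alphabetical order are the answer.

ASV11, ASV4, ASV47, ASV6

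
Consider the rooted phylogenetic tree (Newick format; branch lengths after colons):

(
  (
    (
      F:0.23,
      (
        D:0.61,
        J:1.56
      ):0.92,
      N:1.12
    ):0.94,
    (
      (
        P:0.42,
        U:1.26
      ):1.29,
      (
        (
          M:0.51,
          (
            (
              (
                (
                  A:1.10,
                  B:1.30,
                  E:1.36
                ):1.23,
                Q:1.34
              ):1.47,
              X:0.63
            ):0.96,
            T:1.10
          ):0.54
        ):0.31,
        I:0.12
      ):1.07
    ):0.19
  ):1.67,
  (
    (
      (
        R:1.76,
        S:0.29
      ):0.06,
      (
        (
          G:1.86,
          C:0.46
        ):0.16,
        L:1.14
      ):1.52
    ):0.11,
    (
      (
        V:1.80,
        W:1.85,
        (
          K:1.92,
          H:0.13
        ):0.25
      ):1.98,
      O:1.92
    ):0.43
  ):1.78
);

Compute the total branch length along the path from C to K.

The path runs C → … → MRCA → … → K; the MRCA is the node subtending (((R,S),((G,C),L)),((V,W,(K,H)),O)).
Branch lengths along that path: 0.46 + 0.16 + 1.52 + 0.11 + 0.43 + 1.98 + 0.25 + 1.92 = 6.83.

6.83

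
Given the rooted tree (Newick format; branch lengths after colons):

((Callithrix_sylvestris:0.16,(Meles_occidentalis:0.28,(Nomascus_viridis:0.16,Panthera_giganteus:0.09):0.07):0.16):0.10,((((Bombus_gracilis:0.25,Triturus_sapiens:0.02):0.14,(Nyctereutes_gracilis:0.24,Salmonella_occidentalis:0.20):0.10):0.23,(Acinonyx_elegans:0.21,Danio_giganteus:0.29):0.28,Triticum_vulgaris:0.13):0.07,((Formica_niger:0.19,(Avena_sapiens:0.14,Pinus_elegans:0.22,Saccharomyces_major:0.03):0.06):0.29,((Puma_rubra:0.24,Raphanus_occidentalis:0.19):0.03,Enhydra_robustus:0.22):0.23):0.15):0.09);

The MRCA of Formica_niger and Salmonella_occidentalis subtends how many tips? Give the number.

The MRCA of Formica_niger and Salmonella_occidentalis is the node subtending ((((Bombus_gracilis,Triturus_sapiens),(Nyctereutes_gracilis,Salmonella_occidentalis)),(Acinonyx_elegans,Danio_giganteus),Triticum_vulgaris),((Formica_niger,(Avena_sapiens,Pinus_elegans,Saccharomyces_major)),((Puma_rubra,Raphanus_occidentalis),Enhydra_robustus))).
That clade contains 14 terminal taxa: Acinonyx_elegans, Avena_sapiens, Bombus_gracilis, Danio_giganteus, Enhydra_robustus, Formica_niger, Nyctereutes_gracilis, Pinus_elegans, Puma_rubra, Raphanus_occidentalis, Saccharomyces_major, Salmonella_occidentalis, Triticum_vulgaris, Triturus_sapiens.

14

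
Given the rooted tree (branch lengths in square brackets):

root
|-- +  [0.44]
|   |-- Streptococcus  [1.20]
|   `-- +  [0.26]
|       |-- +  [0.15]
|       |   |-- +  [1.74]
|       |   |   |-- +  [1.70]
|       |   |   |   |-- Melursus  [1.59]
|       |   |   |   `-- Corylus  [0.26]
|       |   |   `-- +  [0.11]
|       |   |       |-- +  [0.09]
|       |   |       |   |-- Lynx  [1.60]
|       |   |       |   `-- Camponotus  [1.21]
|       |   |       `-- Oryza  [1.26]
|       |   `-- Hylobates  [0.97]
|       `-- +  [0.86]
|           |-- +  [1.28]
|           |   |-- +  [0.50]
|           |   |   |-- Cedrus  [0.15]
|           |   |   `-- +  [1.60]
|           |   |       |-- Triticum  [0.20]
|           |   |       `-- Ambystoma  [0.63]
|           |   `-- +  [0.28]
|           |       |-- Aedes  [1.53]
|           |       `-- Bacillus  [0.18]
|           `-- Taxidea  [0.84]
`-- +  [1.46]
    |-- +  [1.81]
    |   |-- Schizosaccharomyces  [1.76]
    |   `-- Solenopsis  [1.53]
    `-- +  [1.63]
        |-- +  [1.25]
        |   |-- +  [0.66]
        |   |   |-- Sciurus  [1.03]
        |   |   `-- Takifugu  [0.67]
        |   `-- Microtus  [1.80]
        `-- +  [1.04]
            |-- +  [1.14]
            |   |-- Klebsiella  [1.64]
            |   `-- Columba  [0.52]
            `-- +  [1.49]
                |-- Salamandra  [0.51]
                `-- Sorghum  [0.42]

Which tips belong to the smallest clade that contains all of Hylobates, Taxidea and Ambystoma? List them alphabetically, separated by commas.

Tracing Hylobates: it sits inside (((Melursus,Corylus),((Lynx,Camponotus),Oryza)),Hylobates).
Tracing Taxidea: it sits inside (((Cedrus,(Triticum,Ambystoma)),(Aedes,Bacillus)),Taxidea).
Tracing Ambystoma: it sits inside (Triticum,Ambystoma).
The smallest clade enclosing all 3 is ((((Melursus,Corylus),((Lynx,Camponotus),Oryza)),Hylobates),(((Cedrus,(Triticum,Ambystoma)),(Aedes,Bacillus)),Taxidea)); the answer is its 12 terminal taxa in alphabetical order.

Aedes, Ambystoma, Bacillus, Camponotus, Cedrus, Corylus, Hylobates, Lynx, Melursus, Oryza, Taxidea, Triticum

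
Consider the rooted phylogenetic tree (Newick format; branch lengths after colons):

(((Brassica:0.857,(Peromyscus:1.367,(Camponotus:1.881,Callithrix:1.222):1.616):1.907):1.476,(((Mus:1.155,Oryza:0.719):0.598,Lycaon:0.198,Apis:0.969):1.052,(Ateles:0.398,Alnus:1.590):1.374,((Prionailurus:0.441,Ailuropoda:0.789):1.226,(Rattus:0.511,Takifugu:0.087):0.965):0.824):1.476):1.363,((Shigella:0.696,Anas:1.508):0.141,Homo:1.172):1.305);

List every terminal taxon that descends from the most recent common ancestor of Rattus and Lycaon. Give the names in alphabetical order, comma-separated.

Ailuropoda, Alnus, Apis, Ateles, Lycaon, Mus, Oryza, Prionailurus, Rattus, Takifugu

Tracing Rattus: it sits inside (Rattus,Takifugu).
Tracing Lycaon: it sits inside ((Mus,Oryza),Lycaon,Apis).
The smallest clade enclosing both is (((Mus,Oryza),Lycaon,Apis),(Ateles,Alnus),((Prionailurus,Ailuropoda),(Rattus,Takifugu))); the answer is its 10 terminal taxa in alphabetical order.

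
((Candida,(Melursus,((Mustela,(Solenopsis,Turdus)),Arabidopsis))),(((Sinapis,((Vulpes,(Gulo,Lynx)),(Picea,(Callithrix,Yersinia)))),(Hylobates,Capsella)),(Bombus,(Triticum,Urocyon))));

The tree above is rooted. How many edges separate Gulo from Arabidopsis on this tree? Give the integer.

11

The MRCA of Gulo and Arabidopsis is the root of the tree.
From Gulo up to that node: 7 branches. From Arabidopsis up to the same node: 4 branches. Total: 7 + 4 = 11.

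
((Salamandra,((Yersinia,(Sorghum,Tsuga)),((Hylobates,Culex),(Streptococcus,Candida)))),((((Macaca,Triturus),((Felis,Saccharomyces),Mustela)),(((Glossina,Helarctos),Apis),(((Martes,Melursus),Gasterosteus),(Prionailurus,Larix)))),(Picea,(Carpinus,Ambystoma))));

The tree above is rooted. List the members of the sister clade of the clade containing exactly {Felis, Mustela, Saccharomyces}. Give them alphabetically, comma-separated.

Macaca, Triturus

The clade containing exactly {Felis, Mustela, Saccharomyces} attaches to the tree at the node subtending ((Macaca,Triturus),((Felis,Saccharomyces),Mustela)).
The other lineage descending from that same node — the sister group — is (Macaca,Triturus); its 2 tips in alphabetical order are the answer.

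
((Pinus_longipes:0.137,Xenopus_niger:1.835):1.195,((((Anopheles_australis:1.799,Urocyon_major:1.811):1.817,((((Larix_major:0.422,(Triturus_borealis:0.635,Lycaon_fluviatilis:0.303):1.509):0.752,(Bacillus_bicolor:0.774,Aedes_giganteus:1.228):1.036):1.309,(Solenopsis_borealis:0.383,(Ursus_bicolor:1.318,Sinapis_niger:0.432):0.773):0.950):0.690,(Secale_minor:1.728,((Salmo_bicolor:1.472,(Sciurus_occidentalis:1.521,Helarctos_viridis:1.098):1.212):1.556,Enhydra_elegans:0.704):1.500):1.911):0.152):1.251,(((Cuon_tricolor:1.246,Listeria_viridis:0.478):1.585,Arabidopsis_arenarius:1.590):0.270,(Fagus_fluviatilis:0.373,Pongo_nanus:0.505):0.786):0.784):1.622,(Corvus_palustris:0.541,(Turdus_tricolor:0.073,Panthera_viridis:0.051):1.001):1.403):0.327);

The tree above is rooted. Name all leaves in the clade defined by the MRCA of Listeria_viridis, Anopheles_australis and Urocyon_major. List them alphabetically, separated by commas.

Aedes_giganteus, Anopheles_australis, Arabidopsis_arenarius, Bacillus_bicolor, Cuon_tricolor, Enhydra_elegans, Fagus_fluviatilis, Helarctos_viridis, Larix_major, Listeria_viridis, Lycaon_fluviatilis, Pongo_nanus, Salmo_bicolor, Sciurus_occidentalis, Secale_minor, Sinapis_niger, Solenopsis_borealis, Triturus_borealis, Urocyon_major, Ursus_bicolor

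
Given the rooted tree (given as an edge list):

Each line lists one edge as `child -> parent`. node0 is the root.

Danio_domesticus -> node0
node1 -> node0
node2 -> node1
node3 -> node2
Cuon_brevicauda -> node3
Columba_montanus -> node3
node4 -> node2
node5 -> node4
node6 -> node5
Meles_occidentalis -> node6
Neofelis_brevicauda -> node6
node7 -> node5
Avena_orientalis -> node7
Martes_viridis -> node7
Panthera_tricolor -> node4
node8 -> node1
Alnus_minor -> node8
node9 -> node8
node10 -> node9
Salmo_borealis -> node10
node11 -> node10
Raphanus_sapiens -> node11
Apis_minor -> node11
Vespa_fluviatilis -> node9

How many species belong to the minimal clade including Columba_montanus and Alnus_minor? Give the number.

12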